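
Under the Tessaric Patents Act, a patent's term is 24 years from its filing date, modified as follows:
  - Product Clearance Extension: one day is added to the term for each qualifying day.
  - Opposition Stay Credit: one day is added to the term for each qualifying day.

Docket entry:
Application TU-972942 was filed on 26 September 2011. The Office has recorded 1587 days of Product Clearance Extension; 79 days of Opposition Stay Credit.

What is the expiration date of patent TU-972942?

Base term: filing date + 24 years → 26 September 2035.
Product Clearance Extension: +1587 days → 30 January 2040.
Opposition Stay Credit: +79 days → 18 April 2040.

April 18, 2040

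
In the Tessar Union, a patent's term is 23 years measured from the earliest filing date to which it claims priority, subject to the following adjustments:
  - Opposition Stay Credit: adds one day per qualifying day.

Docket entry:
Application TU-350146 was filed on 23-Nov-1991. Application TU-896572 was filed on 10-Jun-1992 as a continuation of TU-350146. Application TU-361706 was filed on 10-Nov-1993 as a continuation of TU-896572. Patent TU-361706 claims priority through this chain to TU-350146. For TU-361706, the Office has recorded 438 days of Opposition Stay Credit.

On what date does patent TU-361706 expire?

February 4, 2016

Earliest priority filing: 23 November 1991.
Base term: 23 November 1991 + 23 years → 23 November 2014.
Opposition Stay Credit: +438 days → 4 February 2016.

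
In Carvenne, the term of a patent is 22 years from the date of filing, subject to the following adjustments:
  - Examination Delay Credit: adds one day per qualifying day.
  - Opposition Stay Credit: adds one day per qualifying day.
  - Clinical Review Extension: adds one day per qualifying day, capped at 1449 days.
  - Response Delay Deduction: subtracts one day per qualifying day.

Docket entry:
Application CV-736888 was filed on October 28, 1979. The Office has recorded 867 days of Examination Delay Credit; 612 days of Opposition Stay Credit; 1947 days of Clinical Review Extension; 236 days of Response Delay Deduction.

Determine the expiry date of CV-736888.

Base term: filing date + 22 years → 28 October 2001.
Examination Delay Credit: +867 days → 13 March 2004.
Opposition Stay Credit: +612 days → 15 November 2005.
Clinical Review Extension: 1947 days claimed exceeds the 1449-day cap, so +1449 days → 3 November 2009.
Response Delay Deduction: −236 days → 12 March 2009.

March 12, 2009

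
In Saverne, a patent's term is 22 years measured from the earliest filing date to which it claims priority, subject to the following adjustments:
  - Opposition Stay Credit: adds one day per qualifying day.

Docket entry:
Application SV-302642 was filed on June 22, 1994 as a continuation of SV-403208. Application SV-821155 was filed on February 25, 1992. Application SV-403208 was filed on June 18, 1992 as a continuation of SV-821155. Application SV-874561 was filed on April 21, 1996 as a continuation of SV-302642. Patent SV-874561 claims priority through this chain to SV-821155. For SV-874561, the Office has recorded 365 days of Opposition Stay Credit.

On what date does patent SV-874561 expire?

2015-02-25

Earliest priority filing: 25 February 1992.
Base term: 25 February 1992 + 22 years → 25 February 2014.
Opposition Stay Credit: +365 days → 25 February 2015.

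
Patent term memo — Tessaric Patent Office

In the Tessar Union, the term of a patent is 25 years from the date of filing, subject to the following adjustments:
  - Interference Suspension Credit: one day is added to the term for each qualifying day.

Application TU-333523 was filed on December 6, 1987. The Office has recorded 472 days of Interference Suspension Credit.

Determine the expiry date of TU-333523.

2014-03-23

Base term: filing date + 25 years → 6 December 2012.
Interference Suspension Credit: +472 days → 23 March 2014.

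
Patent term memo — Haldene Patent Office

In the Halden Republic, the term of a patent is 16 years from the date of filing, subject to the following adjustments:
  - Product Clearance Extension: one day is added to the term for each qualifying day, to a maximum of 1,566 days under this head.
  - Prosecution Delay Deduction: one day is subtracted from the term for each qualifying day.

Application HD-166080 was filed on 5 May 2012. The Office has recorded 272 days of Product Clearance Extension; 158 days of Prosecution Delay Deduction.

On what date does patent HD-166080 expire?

Base term: filing date + 16 years → 5 May 2028.
Product Clearance Extension: 272 days (within the 1566-day cap) → +272 days → 1 February 2029.
Prosecution Delay Deduction: −158 days → 27 August 2028.

August 27, 2028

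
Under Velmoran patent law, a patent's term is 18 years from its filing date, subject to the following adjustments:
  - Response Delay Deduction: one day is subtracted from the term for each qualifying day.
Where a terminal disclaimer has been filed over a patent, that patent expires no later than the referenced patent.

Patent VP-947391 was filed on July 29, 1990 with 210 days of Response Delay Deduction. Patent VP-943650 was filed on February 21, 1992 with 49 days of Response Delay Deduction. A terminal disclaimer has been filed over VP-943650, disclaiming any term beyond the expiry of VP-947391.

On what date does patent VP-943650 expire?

January 1, 2008

Natural term of VP-943650:
  Base: filing + 18 years → 21 February 2010.
  Response Delay Deduction: −49 days → 3 January 2010.
Expiry of referenced patent VP-947391:
  Base: filing + 18 years → 29 July 2008.
  Response Delay Deduction: −210 days → 1 January 2008.
Terminal disclaimer: VP-943650 expires on the earlier of 3 January 2010 and 1 January 2008.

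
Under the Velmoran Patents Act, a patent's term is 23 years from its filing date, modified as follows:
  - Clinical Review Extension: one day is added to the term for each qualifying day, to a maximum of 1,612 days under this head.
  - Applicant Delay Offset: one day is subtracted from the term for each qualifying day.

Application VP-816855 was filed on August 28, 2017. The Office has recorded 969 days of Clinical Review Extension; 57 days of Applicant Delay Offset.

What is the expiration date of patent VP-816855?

Base term: filing date + 23 years → 28 August 2040.
Clinical Review Extension: 969 days (within the 1612-day cap) → +969 days → 24 April 2043.
Applicant Delay Offset: −57 days → 26 February 2043.

2043-02-26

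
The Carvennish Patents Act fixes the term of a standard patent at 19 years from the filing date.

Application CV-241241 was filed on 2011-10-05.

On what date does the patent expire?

2030-10-05

Filing date + 19 years → 5 October 2030.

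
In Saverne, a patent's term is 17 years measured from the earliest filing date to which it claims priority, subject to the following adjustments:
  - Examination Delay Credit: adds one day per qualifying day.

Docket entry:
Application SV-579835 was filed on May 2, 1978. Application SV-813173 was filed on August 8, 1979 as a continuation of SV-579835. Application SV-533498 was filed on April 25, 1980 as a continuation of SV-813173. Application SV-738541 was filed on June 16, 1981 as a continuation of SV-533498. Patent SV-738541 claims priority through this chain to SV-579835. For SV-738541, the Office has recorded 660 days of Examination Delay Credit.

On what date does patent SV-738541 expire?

Earliest priority filing: 2 May 1978.
Base term: 2 May 1978 + 17 years → 2 May 1995.
Examination Delay Credit: +660 days → 20 February 1997.

February 20, 1997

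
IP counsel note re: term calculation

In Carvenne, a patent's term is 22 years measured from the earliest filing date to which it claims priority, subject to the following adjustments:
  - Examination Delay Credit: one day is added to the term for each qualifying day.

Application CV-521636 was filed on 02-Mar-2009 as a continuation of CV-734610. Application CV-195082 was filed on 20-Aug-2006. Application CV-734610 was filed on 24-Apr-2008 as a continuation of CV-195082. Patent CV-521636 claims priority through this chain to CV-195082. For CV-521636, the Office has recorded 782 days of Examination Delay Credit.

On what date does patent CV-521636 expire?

2030-10-11

Earliest priority filing: 20 August 2006.
Base term: 20 August 2006 + 22 years → 20 August 2028.
Examination Delay Credit: +782 days → 11 October 2030.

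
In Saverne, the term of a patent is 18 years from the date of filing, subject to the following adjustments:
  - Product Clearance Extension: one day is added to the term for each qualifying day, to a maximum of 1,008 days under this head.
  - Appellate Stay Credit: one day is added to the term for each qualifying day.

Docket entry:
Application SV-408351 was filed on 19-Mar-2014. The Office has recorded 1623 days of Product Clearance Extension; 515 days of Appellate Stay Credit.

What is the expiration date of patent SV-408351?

May 20, 2036

Base term: filing date + 18 years → 19 March 2032.
Product Clearance Extension: 1623 days claimed exceeds the 1008-day cap, so +1008 days → 22 December 2034.
Appellate Stay Credit: +515 days → 20 May 2036.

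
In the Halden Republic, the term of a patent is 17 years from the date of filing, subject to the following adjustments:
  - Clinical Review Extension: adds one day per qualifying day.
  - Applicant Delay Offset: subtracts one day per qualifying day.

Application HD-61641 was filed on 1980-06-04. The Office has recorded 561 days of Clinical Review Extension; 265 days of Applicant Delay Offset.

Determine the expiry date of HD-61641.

1998-03-27

Base term: filing date + 17 years → 4 June 1997.
Clinical Review Extension: +561 days → 17 December 1998.
Applicant Delay Offset: −265 days → 27 March 1998.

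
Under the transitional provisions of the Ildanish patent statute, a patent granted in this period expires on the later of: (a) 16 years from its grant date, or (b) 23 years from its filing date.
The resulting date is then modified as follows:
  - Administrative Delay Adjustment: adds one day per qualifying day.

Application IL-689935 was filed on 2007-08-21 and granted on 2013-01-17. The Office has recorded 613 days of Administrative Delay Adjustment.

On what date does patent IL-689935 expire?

(a) grant + 16 years → 17 January 2029.
(b) filing + 23 years → 21 August 2030.
Later of the two: 21 August 2030.
Administrative Delay Adjustment: +613 days → 25 April 2032.

April 25, 2032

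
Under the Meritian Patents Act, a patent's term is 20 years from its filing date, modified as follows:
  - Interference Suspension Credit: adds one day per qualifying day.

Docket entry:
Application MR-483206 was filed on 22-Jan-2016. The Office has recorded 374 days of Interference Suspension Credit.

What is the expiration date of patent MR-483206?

Base term: filing date + 20 years → 22 January 2036.
Interference Suspension Credit: +374 days → 30 January 2037.

2037-01-30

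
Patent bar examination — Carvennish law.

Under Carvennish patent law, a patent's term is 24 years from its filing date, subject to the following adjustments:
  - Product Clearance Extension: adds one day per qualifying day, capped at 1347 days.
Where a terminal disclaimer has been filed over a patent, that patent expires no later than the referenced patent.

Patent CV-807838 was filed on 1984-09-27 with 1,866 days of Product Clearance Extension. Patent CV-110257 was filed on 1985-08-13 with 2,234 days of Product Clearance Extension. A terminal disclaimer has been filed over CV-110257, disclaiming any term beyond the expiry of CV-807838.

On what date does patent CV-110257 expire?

Natural term of CV-110257:
  Base: filing + 24 years → 13 August 2009.
  Product Clearance Extension: 2234 days claimed exceeds the 1347-day cap, so +1347 days → 21 April 2013.
Expiry of referenced patent CV-807838:
  Base: filing + 24 years → 27 September 2008.
  Product Clearance Extension: 1866 days claimed exceeds the 1347-day cap, so +1347 days → 5 June 2012.
Terminal disclaimer: CV-110257 expires on the earlier of 21 April 2013 and 5 June 2012.

June 5, 2012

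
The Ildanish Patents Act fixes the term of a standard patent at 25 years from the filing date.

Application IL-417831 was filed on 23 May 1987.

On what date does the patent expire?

Filing date + 25 years → 23 May 2012.

May 23, 2012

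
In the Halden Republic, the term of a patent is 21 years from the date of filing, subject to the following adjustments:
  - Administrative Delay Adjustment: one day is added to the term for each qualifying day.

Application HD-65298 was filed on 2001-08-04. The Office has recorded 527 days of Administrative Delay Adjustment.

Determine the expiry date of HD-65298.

January 13, 2024

Base term: filing date + 21 years → 4 August 2022.
Administrative Delay Adjustment: +527 days → 13 January 2024.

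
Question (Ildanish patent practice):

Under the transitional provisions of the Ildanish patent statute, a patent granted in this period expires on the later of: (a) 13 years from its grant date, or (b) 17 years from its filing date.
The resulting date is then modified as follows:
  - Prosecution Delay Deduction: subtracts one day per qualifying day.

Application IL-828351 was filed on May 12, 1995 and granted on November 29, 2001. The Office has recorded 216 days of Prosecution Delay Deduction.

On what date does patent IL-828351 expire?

April 27, 2014

(a) grant + 13 years → 29 November 2014.
(b) filing + 17 years → 12 May 2012.
Later of the two: 29 November 2014.
Prosecution Delay Deduction: −216 days → 27 April 2014.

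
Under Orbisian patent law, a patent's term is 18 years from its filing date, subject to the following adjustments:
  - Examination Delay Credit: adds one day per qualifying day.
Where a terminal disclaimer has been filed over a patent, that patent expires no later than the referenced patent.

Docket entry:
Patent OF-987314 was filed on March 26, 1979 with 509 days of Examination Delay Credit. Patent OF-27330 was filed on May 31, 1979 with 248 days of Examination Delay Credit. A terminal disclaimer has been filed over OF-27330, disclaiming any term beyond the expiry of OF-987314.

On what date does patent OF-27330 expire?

February 3, 1998

Natural term of OF-27330:
  Base: filing + 18 years → 31 May 1997.
  Examination Delay Credit: +248 days → 3 February 1998.
Expiry of referenced patent OF-987314:
  Base: filing + 18 years → 26 March 1997.
  Examination Delay Credit: +509 days → 17 August 1998.
Terminal disclaimer: OF-27330 expires on the earlier of 3 February 1998 and 17 August 1998.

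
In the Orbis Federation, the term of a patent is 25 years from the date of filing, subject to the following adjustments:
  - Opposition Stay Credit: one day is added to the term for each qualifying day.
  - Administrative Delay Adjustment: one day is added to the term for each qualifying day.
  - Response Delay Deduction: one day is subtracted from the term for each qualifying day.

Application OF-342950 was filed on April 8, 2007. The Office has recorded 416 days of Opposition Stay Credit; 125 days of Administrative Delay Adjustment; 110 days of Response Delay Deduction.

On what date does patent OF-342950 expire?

2033-06-13

Base term: filing date + 25 years → 8 April 2032.
Opposition Stay Credit: +416 days → 29 May 2033.
Administrative Delay Adjustment: +125 days → 1 October 2033.
Response Delay Deduction: −110 days → 13 June 2033.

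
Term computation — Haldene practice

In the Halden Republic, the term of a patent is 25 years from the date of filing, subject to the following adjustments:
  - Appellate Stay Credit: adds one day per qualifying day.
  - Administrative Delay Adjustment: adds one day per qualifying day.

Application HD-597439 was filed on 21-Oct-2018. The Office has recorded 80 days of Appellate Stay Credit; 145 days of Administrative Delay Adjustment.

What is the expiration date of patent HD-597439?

Base term: filing date + 25 years → 21 October 2043.
Appellate Stay Credit: +80 days → 9 January 2044.
Administrative Delay Adjustment: +145 days → 2 June 2044.

2044-06-02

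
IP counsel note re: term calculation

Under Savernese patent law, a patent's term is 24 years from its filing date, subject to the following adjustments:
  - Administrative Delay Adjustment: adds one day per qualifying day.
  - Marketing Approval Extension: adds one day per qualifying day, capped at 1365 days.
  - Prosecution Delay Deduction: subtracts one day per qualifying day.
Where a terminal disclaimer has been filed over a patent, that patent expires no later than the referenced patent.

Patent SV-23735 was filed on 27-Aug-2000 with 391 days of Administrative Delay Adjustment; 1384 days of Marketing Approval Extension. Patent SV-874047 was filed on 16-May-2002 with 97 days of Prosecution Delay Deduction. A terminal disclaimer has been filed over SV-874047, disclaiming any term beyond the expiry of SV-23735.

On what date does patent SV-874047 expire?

Natural term of SV-874047:
  Base: filing + 24 years → 16 May 2026.
  Prosecution Delay Deduction: −97 days → 8 February 2026.
Expiry of referenced patent SV-23735:
  Base: filing + 24 years → 27 August 2024.
  Administrative Delay Adjustment: +391 days → 22 September 2025.
  Marketing Approval Extension: 1384 days claimed exceeds the 1365-day cap, so +1365 days → 18 June 2029.
Terminal disclaimer: SV-874047 expires on the earlier of 8 February 2026 and 18 June 2029.

2026-02-08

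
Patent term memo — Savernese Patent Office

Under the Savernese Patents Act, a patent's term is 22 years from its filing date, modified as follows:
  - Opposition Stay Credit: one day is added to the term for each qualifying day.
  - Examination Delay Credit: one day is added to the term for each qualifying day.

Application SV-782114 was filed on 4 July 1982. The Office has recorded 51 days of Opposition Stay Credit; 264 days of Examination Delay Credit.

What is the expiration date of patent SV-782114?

Base term: filing date + 22 years → 4 July 2004.
Opposition Stay Credit: +51 days → 24 August 2004.
Examination Delay Credit: +264 days → 15 May 2005.

May 15, 2005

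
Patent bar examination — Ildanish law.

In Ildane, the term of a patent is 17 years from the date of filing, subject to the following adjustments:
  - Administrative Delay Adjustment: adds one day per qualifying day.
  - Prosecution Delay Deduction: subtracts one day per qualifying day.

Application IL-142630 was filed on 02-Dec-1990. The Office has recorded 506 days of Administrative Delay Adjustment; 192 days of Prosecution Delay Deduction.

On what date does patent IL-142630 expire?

Base term: filing date + 17 years → 2 December 2007.
Administrative Delay Adjustment: +506 days → 21 April 2009.
Prosecution Delay Deduction: −192 days → 11 October 2008.

October 11, 2008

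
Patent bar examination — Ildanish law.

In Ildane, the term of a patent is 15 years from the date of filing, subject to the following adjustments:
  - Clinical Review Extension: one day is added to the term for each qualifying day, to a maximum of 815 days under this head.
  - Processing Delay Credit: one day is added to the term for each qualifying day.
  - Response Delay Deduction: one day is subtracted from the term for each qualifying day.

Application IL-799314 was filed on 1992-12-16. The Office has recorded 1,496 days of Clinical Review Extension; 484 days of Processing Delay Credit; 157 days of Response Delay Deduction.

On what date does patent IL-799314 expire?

2011-01-31

Base term: filing date + 15 years → 16 December 2007.
Clinical Review Extension: 1496 days claimed exceeds the 815-day cap, so +815 days → 10 March 2010.
Processing Delay Credit: +484 days → 7 July 2011.
Response Delay Deduction: −157 days → 31 January 2011.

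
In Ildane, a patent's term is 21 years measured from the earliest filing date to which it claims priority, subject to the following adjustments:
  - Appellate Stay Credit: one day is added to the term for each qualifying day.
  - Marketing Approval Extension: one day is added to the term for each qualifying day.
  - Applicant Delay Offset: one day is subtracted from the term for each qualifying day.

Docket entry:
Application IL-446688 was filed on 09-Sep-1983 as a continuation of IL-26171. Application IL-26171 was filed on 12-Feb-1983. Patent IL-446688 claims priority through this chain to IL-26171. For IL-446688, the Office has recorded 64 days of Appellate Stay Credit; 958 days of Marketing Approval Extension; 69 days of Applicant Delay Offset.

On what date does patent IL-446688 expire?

2006-09-22

Earliest priority filing: 12 February 1983.
Base term: 12 February 1983 + 21 years → 12 February 2004.
Appellate Stay Credit: +64 days → 16 April 2004.
Marketing Approval Extension: +958 days → 30 November 2006.
Applicant Delay Offset: −69 days → 22 September 2006.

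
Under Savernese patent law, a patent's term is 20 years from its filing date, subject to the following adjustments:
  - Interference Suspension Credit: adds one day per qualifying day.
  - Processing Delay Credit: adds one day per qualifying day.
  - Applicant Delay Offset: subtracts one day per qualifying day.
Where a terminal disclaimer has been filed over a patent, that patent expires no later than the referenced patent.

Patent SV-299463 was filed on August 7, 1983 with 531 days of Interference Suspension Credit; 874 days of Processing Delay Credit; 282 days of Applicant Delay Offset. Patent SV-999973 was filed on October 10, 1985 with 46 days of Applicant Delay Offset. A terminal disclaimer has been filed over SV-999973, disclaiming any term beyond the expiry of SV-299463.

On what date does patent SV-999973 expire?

August 25, 2005

Natural term of SV-999973:
  Base: filing + 20 years → 10 October 2005.
  Applicant Delay Offset: −46 days → 25 August 2005.
Expiry of referenced patent SV-299463:
  Base: filing + 20 years → 7 August 2003.
  Interference Suspension Credit: +531 days → 19 January 2005.
  Processing Delay Credit: +874 days → 12 June 2007.
  Applicant Delay Offset: −282 days → 3 September 2006.
Terminal disclaimer: SV-999973 expires on the earlier of 25 August 2005 and 3 September 2006.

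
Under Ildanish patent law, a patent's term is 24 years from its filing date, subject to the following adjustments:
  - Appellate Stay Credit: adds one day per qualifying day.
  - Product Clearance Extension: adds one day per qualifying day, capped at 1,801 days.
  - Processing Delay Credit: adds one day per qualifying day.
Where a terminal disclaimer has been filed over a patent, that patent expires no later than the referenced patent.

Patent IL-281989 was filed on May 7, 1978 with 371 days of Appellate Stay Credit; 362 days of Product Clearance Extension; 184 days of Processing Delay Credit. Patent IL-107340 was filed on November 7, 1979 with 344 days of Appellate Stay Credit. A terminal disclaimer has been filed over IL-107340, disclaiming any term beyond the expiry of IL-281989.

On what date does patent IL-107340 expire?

Natural term of IL-107340:
  Base: filing + 24 years → 7 November 2003.
  Appellate Stay Credit: +344 days → 16 October 2004.
Expiry of referenced patent IL-281989:
  Base: filing + 24 years → 7 May 2002.
  Appellate Stay Credit: +371 days → 13 May 2003.
  Product Clearance Extension: 362 days (within the 1801-day cap) → +362 days → 9 May 2004.
  Processing Delay Credit: +184 days → 9 November 2004.
Terminal disclaimer: IL-107340 expires on the earlier of 16 October 2004 and 9 November 2004.

October 16, 2004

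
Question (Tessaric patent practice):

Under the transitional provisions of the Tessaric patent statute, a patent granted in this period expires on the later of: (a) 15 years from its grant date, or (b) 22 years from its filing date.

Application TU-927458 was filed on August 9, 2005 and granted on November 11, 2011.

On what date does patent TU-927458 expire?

(a) grant + 15 years → 11 November 2026.
(b) filing + 22 years → 9 August 2027.
Later of the two: 9 August 2027.

2027-08-09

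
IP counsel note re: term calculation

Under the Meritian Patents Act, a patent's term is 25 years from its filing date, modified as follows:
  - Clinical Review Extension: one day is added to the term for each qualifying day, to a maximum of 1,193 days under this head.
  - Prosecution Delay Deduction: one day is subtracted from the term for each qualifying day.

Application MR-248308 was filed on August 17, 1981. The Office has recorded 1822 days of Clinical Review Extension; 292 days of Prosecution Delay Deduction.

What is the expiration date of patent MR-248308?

February 3, 2009

Base term: filing date + 25 years → 17 August 2006.
Clinical Review Extension: 1822 days claimed exceeds the 1193-day cap, so +1193 days → 22 November 2009.
Prosecution Delay Deduction: −292 days → 3 February 2009.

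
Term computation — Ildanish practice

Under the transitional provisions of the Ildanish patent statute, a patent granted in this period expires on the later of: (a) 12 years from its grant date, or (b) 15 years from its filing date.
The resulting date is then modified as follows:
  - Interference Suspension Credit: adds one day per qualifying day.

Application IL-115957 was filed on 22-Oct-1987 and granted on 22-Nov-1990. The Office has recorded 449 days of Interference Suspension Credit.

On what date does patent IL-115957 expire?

February 14, 2004

(a) grant + 12 years → 22 November 2002.
(b) filing + 15 years → 22 October 2002.
Later of the two: 22 November 2002.
Interference Suspension Credit: +449 days → 14 February 2004.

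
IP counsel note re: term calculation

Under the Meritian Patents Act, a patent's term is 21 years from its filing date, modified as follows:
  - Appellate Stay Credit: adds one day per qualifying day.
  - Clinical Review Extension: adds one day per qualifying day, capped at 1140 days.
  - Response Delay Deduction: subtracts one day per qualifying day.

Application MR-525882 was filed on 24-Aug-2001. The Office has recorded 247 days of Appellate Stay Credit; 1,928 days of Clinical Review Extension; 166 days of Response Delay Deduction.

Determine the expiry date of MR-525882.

Base term: filing date + 21 years → 24 August 2022.
Appellate Stay Credit: +247 days → 28 April 2023.
Clinical Review Extension: 1928 days claimed exceeds the 1140-day cap, so +1140 days → 11 June 2026.
Response Delay Deduction: −166 days → 27 December 2025.

2025-12-27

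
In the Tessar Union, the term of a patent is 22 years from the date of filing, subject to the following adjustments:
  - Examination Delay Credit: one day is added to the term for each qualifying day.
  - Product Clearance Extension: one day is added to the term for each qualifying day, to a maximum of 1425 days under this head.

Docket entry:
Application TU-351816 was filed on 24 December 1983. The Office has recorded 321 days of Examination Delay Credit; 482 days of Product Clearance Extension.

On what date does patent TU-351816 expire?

2008-03-06

Base term: filing date + 22 years → 24 December 2005.
Examination Delay Credit: +321 days → 10 November 2006.
Product Clearance Extension: 482 days (within the 1425-day cap) → +482 days → 6 March 2008.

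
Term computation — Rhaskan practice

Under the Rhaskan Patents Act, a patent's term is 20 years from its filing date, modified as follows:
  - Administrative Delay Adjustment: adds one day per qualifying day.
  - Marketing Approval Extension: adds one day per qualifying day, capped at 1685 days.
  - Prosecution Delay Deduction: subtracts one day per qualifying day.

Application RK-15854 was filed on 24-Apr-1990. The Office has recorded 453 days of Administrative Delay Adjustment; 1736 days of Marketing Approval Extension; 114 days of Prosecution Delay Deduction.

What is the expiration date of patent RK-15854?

2015-11-08

Base term: filing date + 20 years → 24 April 2010.
Administrative Delay Adjustment: +453 days → 21 July 2011.
Marketing Approval Extension: 1736 days claimed exceeds the 1685-day cap, so +1685 days → 1 March 2016.
Prosecution Delay Deduction: −114 days → 8 November 2015.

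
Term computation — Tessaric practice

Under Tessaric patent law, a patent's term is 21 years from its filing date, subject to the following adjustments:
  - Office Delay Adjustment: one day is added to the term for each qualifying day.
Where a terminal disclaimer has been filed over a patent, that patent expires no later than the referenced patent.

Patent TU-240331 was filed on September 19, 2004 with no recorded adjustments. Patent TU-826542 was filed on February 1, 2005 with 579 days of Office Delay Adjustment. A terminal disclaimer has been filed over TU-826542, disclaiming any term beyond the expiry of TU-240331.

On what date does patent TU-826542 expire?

Natural term of TU-826542:
  Base: filing + 21 years → 1 February 2026.
  Office Delay Adjustment: +579 days → 3 September 2027.
Expiry of referenced patent TU-240331:
  Base: filing + 21 years → 19 September 2025.
Terminal disclaimer: TU-826542 expires on the earlier of 3 September 2027 and 19 September 2025.

September 19, 2025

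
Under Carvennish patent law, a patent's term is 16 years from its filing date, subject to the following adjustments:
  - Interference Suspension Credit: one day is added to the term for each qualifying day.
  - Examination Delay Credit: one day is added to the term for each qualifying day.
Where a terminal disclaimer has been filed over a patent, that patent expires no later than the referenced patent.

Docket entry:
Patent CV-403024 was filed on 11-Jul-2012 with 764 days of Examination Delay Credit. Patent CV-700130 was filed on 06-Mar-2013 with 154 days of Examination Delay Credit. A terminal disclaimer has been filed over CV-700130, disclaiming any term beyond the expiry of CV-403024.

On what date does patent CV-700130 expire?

Natural term of CV-700130:
  Base: filing + 16 years → 6 March 2029.
  Examination Delay Credit: +154 days → 7 August 2029.
Expiry of referenced patent CV-403024:
  Base: filing + 16 years → 11 July 2028.
  Examination Delay Credit: +764 days → 14 August 2030.
Terminal disclaimer: CV-700130 expires on the earlier of 7 August 2029 and 14 August 2030.

August 7, 2029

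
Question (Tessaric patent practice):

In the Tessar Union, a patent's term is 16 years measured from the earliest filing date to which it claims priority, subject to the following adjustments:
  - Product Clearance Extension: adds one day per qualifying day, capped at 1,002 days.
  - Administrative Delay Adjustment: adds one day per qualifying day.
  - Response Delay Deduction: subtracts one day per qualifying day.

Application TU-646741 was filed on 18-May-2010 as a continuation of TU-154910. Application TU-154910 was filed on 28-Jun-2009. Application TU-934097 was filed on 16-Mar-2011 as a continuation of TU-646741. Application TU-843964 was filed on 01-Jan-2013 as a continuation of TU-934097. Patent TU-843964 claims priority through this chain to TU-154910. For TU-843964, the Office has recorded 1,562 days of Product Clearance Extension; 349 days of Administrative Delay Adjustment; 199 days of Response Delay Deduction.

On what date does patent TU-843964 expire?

Earliest priority filing: 28 June 2009.
Base term: 28 June 2009 + 16 years → 28 June 2025.
Product Clearance Extension: 1562 days claimed exceeds the 1002-day cap, so +1002 days → 26 March 2028.
Administrative Delay Adjustment: +349 days → 10 March 2029.
Response Delay Deduction: −199 days → 23 August 2028.

2028-08-23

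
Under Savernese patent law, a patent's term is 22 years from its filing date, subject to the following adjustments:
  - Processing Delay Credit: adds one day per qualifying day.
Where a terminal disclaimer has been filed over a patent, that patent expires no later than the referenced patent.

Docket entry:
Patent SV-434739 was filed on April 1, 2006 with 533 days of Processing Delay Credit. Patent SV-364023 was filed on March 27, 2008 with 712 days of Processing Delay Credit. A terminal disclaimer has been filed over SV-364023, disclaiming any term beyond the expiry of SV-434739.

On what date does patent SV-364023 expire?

September 16, 2029

Natural term of SV-364023:
  Base: filing + 22 years → 27 March 2030.
  Processing Delay Credit: +712 days → 8 March 2032.
Expiry of referenced patent SV-434739:
  Base: filing + 22 years → 1 April 2028.
  Processing Delay Credit: +533 days → 16 September 2029.
Terminal disclaimer: SV-364023 expires on the earlier of 8 March 2032 and 16 September 2029.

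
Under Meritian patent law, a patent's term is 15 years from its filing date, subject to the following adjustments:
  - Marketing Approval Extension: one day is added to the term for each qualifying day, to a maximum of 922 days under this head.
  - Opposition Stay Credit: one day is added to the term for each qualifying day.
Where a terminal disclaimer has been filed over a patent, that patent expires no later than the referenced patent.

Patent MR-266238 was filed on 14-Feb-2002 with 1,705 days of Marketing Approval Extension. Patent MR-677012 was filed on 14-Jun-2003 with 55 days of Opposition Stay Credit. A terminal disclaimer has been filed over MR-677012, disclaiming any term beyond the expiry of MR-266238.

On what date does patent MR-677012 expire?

2018-08-08

Natural term of MR-677012:
  Base: filing + 15 years → 14 June 2018.
  Opposition Stay Credit: +55 days → 8 August 2018.
Expiry of referenced patent MR-266238:
  Base: filing + 15 years → 14 February 2017.
  Marketing Approval Extension: 1705 days claimed exceeds the 922-day cap, so +922 days → 25 August 2019.
Terminal disclaimer: MR-677012 expires on the earlier of 8 August 2018 and 25 August 2019.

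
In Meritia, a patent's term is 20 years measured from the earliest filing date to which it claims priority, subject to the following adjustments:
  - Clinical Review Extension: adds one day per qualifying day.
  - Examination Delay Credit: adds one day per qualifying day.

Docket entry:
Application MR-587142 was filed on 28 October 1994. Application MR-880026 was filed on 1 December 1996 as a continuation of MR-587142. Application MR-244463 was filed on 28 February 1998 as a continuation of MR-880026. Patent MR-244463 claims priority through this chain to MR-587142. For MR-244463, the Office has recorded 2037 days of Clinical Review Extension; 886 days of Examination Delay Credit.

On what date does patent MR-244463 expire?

Earliest priority filing: 28 October 1994.
Base term: 28 October 1994 + 20 years → 28 October 2014.
Clinical Review Extension: +2037 days → 26 May 2020.
Examination Delay Credit: +886 days → 29 October 2022.

2022-10-29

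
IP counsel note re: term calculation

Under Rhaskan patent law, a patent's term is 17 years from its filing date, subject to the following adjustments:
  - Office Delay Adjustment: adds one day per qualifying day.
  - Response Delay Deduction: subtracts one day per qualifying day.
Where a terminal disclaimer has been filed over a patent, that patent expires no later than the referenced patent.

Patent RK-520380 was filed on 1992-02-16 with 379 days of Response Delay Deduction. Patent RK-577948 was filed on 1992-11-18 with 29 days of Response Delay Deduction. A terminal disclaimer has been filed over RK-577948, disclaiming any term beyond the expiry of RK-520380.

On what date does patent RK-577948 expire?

Natural term of RK-577948:
  Base: filing + 17 years → 18 November 2009.
  Response Delay Deduction: −29 days → 20 October 2009.
Expiry of referenced patent RK-520380:
  Base: filing + 17 years → 16 February 2009.
  Response Delay Deduction: −379 days → 3 February 2008.
Terminal disclaimer: RK-577948 expires on the earlier of 20 October 2009 and 3 February 2008.

February 3, 2008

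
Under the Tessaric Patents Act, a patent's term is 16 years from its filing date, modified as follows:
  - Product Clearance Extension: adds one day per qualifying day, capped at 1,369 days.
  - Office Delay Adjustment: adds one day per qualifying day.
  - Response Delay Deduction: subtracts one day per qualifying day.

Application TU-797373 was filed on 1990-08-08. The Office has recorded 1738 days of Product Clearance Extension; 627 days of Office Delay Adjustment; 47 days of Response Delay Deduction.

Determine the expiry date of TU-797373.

2011-12-09

Base term: filing date + 16 years → 8 August 2006.
Product Clearance Extension: 1738 days claimed exceeds the 1369-day cap, so +1369 days → 8 May 2010.
Office Delay Adjustment: +627 days → 25 January 2012.
Response Delay Deduction: −47 days → 9 December 2011.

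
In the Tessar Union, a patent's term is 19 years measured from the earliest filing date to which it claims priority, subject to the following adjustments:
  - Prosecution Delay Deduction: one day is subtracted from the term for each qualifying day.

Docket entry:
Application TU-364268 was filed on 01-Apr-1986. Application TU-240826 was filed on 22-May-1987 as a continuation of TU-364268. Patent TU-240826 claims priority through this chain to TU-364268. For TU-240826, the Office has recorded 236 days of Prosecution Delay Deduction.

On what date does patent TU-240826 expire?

2004-08-08

Earliest priority filing: 1 April 1986.
Base term: 1 April 1986 + 19 years → 1 April 2005.
Prosecution Delay Deduction: −236 days → 8 August 2004.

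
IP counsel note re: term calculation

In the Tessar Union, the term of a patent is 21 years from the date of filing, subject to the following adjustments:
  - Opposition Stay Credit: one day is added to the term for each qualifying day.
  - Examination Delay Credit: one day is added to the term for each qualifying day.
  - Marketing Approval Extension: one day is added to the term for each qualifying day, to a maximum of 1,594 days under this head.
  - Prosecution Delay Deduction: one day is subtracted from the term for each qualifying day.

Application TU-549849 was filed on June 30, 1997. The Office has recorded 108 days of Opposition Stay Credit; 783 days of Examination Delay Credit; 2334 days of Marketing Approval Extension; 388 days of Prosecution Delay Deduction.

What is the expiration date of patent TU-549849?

Base term: filing date + 21 years → 30 June 2018.
Opposition Stay Credit: +108 days → 16 October 2018.
Examination Delay Credit: +783 days → 7 December 2020.
Marketing Approval Extension: 2334 days claimed exceeds the 1594-day cap, so +1594 days → 19 April 2025.
Prosecution Delay Deduction: −388 days → 27 March 2024.

2024-03-27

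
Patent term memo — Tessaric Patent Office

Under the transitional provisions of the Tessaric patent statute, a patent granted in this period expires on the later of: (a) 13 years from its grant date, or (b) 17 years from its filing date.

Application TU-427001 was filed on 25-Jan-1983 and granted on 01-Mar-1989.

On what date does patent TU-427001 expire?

(a) grant + 13 years → 1 March 2002.
(b) filing + 17 years → 25 January 2000.
Later of the two: 1 March 2002.

March 1, 2002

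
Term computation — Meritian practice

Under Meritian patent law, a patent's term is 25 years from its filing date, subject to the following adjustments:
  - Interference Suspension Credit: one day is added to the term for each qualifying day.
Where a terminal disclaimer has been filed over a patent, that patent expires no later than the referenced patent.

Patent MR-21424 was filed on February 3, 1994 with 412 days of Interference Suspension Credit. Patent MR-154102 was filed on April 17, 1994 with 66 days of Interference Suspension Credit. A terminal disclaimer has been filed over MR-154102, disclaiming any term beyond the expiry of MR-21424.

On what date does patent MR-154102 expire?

June 22, 2019

Natural term of MR-154102:
  Base: filing + 25 years → 17 April 2019.
  Interference Suspension Credit: +66 days → 22 June 2019.
Expiry of referenced patent MR-21424:
  Base: filing + 25 years → 3 February 2019.
  Interference Suspension Credit: +412 days → 21 March 2020.
Terminal disclaimer: MR-154102 expires on the earlier of 22 June 2019 and 21 March 2020.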